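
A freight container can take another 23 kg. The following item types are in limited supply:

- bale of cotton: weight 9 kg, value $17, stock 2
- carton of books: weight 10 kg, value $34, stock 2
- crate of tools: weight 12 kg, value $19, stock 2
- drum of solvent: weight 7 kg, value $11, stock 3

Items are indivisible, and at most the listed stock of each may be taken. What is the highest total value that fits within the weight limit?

Best selections within weight 23 and stock limits:
- 2×carton of books: weight 20, value 68
- 1×carton of books + 1×crate of tools: weight 22, value 53
- 1×bale of cotton + 1×carton of books: weight 19, value 51
- 1×carton of books + 1×drum of solvent: weight 17, value 45
Best: $68.

$68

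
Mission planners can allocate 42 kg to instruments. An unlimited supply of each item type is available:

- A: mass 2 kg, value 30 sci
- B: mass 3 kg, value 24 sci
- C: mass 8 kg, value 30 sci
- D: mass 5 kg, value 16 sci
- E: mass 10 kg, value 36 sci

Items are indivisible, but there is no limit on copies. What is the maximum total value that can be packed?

Best value-per-unit is A at 30/2, and filling with it alone uses mass 21×2=42. No mix of the others beats 21×30 = 630.

630 sci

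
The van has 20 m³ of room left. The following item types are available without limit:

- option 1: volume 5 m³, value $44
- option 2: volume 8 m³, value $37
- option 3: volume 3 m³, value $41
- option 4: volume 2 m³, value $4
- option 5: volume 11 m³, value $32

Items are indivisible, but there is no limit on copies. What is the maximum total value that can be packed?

$250

Best value-per-unit is option 3 at 41/3; filling with it alone gives 6×41 = 246.
Optimal mix: 6×option 3 + 1×option 4 → volume 20, value 250.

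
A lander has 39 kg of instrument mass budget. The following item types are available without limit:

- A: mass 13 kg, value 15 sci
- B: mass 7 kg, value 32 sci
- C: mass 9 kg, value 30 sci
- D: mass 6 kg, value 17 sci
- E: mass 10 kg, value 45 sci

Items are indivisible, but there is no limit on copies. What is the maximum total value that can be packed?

173 sci

Best value-per-unit is B at 32/7; filling with it alone gives 5×32 = 160.
Optimal mix: 4×B + 1×E → mass 38, value 173.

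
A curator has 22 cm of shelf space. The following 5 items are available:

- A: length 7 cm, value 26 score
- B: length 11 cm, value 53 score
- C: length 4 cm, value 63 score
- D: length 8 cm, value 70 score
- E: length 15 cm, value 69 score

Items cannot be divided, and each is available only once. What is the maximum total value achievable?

159 score

Check high-value combinations within 22 cm:
- A+C+D: length 7+4+8=19, value 26+63+70=159
- A+B+C: length 7+11+4=22, value 26+53+63=142
- C+D: length 4+8=12, value 63+70=133
Best: 159 score.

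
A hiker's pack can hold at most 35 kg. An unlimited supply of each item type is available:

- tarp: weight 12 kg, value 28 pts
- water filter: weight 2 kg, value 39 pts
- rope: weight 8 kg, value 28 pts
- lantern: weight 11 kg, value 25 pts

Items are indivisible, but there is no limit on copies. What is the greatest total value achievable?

Best value-per-unit is water filter at 39/2, and filling with it alone uses weight 17×2=34. No mix of the others beats 17×39 = 663.

663 pts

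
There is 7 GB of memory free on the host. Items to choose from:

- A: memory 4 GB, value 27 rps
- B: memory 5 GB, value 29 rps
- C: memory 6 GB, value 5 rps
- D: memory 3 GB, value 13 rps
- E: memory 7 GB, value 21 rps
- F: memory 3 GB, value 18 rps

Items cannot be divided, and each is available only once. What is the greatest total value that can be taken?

This is a 0/1 knapsack; check combinations near the capacity.
- A+F: memory 4+3=7, value 27+18=45
- A+D: memory 4+3=7, value 27+13=40
- D+F: memory 3+3=6, value 13+18=31
- B: memory 5, value 29
- A: memory 4, value 27
Best: 45 rps.

45 rps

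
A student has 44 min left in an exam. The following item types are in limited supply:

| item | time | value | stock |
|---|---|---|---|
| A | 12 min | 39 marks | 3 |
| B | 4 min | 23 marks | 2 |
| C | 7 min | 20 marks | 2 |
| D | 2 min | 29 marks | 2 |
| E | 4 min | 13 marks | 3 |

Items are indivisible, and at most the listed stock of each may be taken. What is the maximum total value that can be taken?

Top feasible selections:
- 2×A + 2×B + 2×D + 2×E: time 44, value 208
- 1×A + 2×B + 1×C + 2×D + 3×E: time 43, value 202
- 2×A + 2×B + 1×C + 2×D: time 43, value 202
Best: 208 marks.

208 marks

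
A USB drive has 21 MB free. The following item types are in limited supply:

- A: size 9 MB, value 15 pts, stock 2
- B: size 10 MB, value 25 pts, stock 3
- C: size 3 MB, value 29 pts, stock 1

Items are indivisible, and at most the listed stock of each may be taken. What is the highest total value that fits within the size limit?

59 pts

Best selections within size 21 and stock limits:
- 2×A + 1×C: size 21, value 59
- 1×B + 1×C: size 13, value 54
Best: 59 pts.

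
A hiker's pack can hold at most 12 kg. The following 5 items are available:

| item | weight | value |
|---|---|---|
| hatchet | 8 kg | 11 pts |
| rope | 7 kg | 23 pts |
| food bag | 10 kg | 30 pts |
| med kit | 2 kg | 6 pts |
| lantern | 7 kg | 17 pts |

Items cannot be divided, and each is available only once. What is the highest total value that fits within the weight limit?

This is a 0/1 knapsack; check combinations near the capacity.
- food bag+med kit: weight 10+2=12, value 30+6=36
- food bag: weight 10, value 30
- rope+med kit: weight 7+2=9, value 23+6=29
- rope: weight 7, value 23
- med kit+lantern: weight 2+7=9, value 6+17=23
Best: 36 pts.

36 pts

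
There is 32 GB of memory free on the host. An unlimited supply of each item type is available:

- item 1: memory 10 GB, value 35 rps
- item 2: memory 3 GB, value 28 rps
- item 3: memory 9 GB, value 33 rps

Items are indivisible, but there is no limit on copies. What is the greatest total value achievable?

Best value-per-unit is item 2 at 28/3, and filling with it alone uses memory 10×3=30. No mix of the others beats 10×28 = 280.

280 rps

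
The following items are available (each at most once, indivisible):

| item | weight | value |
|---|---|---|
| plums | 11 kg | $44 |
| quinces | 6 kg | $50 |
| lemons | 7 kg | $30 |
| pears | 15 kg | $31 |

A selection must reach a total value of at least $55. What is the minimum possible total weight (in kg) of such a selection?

Subsets with value ≥ 55, sorted by total weight:
- quinces+lemons: weight 13, value 80
- plums+quinces: weight 17, value 94
- plums+lemons: weight 18, value 74
Minimum weight: 13 kg.

13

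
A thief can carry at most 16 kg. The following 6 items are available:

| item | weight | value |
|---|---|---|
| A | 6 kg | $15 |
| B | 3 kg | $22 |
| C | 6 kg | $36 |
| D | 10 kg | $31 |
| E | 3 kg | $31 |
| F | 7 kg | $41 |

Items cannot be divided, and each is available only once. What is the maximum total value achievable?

$108

Check high-value combinations within 16 kg:
- C+E+F: weight 6+3+7=16, value 36+31+41=108
- B+C+F: weight 3+6+7=16, value 22+36+41=99
- B+E+F: weight 3+3+7=13, value 22+31+41=94
- B+C+E: weight 3+6+3=12, value 22+36+31=89
Best: $108.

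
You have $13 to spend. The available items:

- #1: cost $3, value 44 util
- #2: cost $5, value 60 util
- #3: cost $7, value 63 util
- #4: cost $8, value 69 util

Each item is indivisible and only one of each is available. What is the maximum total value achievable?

Check high-value combinations within $13:
- #2+#4: cost 5+8=13, value 60+69=129
- #2+#3: cost 5+7=12, value 60+63=123
- #1+#4: cost 3+8=11, value 44+69=113
- #1+#3: cost 3+7=10, value 44+63=107
Best: 129 util.

129 util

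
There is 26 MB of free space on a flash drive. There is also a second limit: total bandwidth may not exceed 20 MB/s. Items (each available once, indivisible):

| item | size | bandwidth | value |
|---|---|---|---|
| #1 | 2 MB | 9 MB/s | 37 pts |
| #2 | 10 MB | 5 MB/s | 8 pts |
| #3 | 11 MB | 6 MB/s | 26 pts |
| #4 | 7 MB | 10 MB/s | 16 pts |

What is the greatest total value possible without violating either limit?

71 pts

Feasible sets respecting both limits:
- #1+#2+#3: size 23, bandwidth 20, value 71
- #1+#3: size 13, bandwidth 15, value 63
- #1+#4: size 9, bandwidth 19, value 53
Best: 71 pts.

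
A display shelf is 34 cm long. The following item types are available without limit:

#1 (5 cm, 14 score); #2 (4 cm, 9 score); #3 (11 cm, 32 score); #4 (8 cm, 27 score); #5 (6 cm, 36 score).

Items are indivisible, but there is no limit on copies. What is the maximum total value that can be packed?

189 score

Best value-per-unit is #5 at 36/6; filling with it alone gives 5×36 = 180.
Optimal mix: 1×#2 + 5×#5 → length 34, value 189.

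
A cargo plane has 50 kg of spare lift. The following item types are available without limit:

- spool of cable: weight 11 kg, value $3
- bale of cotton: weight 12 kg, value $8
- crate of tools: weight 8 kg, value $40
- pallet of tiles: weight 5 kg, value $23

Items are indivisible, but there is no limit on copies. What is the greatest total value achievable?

Best value-per-unit is crate of tools at 40/8; filling with it alone gives 6×40 = 240.
Optimal mix: 5×crate of tools + 2×pallet of tiles → weight 50, value 246.

$246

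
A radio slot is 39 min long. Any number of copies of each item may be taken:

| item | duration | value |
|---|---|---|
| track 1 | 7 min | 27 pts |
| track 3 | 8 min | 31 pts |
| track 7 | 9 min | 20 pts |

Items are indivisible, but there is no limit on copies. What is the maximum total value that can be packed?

Best value-per-unit is track 3 at 31/8; filling with it alone gives 4×31 = 124.
Optimal mix: 1×track 1 + 4×track 3 → duration 39, value 151.

151 pts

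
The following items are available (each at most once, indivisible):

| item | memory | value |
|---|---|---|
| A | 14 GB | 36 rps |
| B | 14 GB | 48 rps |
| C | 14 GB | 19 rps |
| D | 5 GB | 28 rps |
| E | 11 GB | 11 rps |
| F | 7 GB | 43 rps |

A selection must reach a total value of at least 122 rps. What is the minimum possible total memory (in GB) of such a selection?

35

Subsets with value ≥ 122, sorted by total memory:
- A+B+F: memory 35, value 127
- B+D+E+F: memory 37, value 130
- A+B+D+F: memory 40, value 155
Minimum memory: 35 GB.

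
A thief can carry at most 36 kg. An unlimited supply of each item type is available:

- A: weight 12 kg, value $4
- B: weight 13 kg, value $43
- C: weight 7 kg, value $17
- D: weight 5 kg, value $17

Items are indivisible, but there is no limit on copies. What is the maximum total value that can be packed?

$120

Best value-per-unit is D at 17/5; filling with it alone gives 7×17 = 119.
Optimal mix: 2×B + 2×D → weight 36, value 120.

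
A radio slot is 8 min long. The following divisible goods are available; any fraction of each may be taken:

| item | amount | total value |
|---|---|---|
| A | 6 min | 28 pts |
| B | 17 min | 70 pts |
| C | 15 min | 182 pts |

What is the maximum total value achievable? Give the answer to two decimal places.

Take in order of value per unit:
- C (182/15 per unit): 8 of 15 → value 8×182/15 = 97.0667, running total 97.07
Total 97.07.

97.07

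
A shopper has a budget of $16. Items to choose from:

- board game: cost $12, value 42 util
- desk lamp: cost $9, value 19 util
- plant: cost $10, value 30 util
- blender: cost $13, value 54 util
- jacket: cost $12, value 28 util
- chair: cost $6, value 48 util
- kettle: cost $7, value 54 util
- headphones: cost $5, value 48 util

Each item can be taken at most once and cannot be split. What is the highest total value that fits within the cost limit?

Check high-value combinations within $16:
- kettle+headphones: cost 7+5=12, value 54+48=102
- chair+kettle: cost 6+7=13, value 48+54=102
- chair+headphones: cost 6+5=11, value 48+48=96
- plant+headphones: cost 10+5=15, value 30+48=78
Best: 102 util.

102 util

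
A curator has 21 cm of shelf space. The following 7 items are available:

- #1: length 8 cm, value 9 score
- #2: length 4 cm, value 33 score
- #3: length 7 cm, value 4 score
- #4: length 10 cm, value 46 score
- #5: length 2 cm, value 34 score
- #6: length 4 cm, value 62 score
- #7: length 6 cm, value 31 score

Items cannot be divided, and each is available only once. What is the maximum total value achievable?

This is a 0/1 knapsack; check combinations near the capacity.
- #2+#4+#5+#6: length 4+10+2+4=20, value 33+46+34+62=175
- #2+#5+#6+#7: length 4+2+4+6=16, value 33+34+62+31=160
- #4+#5+#6: length 10+2+4=16, value 46+34+62=142
- #2+#4+#6: length 4+10+4=18, value 33+46+62=141
Best: 175 score.

175 score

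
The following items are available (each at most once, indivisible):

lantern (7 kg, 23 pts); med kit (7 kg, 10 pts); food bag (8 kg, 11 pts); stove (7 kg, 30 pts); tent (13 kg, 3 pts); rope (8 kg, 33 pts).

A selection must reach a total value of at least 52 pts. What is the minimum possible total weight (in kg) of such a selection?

14

Subsets with value ≥ 52, sorted by total weight:
- lantern+stove: weight 14, value 53
- stove+rope: weight 15, value 63
- lantern+rope: weight 15, value 56
- lantern+med kit+stove: weight 21, value 63
Minimum weight: 14 kg.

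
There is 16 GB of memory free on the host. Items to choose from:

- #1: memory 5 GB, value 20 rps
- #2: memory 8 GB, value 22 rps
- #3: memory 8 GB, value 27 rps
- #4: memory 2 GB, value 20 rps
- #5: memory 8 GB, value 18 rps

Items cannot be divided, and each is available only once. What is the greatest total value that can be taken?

Check high-value combinations within 16 GB:
- #1+#3+#4: memory 5+8+2=15, value 20+27+20=67
- #1+#2+#4: memory 5+8+2=15, value 20+22+20=62
- #1+#4+#5: memory 5+2+8=15, value 20+20+18=58
- #2+#3: memory 8+8=16, value 22+27=49
Best: 67 rps.

67 rps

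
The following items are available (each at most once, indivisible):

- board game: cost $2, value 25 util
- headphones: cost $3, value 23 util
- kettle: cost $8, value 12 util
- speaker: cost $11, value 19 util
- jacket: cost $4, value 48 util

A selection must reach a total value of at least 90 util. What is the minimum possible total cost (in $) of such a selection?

9

Subsets with value ≥ 90, sorted by total cost:
- board game+headphones+jacket: cost 9, value 96
- board game+headphones+kettle+jacket: cost 17, value 108
- board game+speaker+jacket: cost 17, value 92
Minimum cost: 9 $.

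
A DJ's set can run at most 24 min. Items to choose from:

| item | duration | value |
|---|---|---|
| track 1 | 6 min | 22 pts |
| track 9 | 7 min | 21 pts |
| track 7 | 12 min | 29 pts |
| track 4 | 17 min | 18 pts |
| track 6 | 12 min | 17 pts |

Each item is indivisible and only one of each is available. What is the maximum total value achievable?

51 pts

Check high-value combinations within 24 min:
- track 1+track 7: duration 6+12=18, value 22+29=51
- track 9+track 7: duration 7+12=19, value 21+29=50
- track 7+track 6: duration 12+12=24, value 29+17=46
- track 1+track 9: duration 6+7=13, value 22+21=43
Best: 51 pts.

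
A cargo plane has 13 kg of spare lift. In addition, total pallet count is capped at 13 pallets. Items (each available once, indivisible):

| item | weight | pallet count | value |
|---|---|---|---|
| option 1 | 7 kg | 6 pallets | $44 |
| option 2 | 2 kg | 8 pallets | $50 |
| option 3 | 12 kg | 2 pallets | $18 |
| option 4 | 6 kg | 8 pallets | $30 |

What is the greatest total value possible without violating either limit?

Feasible sets respecting both limits:
- option 2: weight 2, pallet count 8, value 50
- option 1: weight 7, pallet count 6, value 44
- option 4: weight 6, pallet count 8, value 30
- option 3: weight 12, pallet count 2, value 18
Best: $50.

$50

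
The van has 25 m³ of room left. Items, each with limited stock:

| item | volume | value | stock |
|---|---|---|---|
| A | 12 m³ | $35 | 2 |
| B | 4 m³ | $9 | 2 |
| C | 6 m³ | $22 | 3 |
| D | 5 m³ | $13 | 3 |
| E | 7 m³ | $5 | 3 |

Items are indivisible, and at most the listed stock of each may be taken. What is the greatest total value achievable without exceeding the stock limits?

$79

Top feasible selections:
- 3×C + 1×D: volume 23, value 79
- 1×A + 2×C: volume 24, value 79
Best: $79.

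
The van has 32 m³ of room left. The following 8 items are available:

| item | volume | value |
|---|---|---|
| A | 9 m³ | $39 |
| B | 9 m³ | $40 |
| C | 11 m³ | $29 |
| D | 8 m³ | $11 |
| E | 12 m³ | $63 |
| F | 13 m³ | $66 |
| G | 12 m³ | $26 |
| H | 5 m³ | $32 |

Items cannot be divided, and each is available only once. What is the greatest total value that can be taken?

Check high-value combinations within 32 m³:
- E+F+H: volume 12+13+5=30, value 63+66+32=161
- A+B+F: volume 9+9+13=31, value 39+40+66=145
- A+B+E: volume 9+9+12=30, value 39+40+63=142
- B+F+H: volume 9+13+5=27, value 40+66+32=138
Best: $161.

$161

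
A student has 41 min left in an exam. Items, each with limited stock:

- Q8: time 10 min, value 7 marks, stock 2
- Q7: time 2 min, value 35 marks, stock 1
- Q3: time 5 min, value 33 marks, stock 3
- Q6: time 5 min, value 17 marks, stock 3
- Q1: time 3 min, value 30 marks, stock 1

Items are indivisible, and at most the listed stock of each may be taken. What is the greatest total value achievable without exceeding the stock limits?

Best selections within time 41 and stock limits:
- 1×Q7 + 3×Q3 + 3×Q6 + 1×Q1: time 35, value 215
- 1×Q8 + 1×Q7 + 3×Q3 + 2×Q6 + 1×Q1: time 40, value 205
- 1×Q7 + 3×Q3 + 2×Q6 + 1×Q1: time 30, value 198
Best: 215 marks.

215 marks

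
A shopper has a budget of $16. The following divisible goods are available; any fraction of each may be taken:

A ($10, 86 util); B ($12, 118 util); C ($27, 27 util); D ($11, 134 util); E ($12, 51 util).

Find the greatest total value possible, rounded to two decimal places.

183.17

Take in order of value per unit:
- D (134/11 per unit): all 11 → value 134, running total 134.00
- B (118/12 per unit): 5 of 12 → value 5×118/12 = 49.1667, running total 183.17
Total 183.17.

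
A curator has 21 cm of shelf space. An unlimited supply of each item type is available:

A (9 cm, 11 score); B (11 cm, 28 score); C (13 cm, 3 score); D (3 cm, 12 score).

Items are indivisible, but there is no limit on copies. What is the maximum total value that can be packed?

84 score

Best value-per-unit is D at 12/3, and filling with it alone uses length 7×3=21. No mix of the others beats 7×12 = 84.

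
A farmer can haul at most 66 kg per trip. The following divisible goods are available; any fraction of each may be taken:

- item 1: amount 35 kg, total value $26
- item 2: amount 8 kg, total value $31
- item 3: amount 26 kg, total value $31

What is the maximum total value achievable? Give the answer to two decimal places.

Take in order of value per unit:
- item 2 (31/8 per unit): all 8 → value 31, running total 31.00
- item 3 (31/26 per unit): all 26 → value 31, running total 62.00
- item 1 (26/35 per unit): 32 of 35 → value 32×26/35 = 23.7714, running total 85.77
Total 85.77.

85.77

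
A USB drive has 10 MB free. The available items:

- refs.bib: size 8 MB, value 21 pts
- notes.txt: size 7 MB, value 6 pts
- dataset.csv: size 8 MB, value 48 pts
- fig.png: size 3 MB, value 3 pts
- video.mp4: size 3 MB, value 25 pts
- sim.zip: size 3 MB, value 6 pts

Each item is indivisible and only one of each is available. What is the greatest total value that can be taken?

48 pts

Check high-value combinations within 10 MB:
- dataset.csv: size 8, value 48
- fig.png+video.mp4+sim.zip: size 3+3+3=9, value 3+25+6=34
- video.mp4+sim.zip: size 3+3=6, value 25+6=31
- notes.txt+video.mp4: size 7+3=10, value 6+25=31
- fig.png+video.mp4: size 3+3=6, value 3+25=28
Best: 48 pts.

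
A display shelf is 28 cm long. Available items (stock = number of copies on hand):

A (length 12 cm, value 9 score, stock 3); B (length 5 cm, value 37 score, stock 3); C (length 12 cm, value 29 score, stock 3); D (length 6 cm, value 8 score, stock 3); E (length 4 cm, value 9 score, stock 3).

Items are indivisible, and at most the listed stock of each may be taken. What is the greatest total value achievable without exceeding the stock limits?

Best selections within length 28 and stock limits:
- 3×B + 1×C: length 27, value 140
- 3×B + 3×E: length 27, value 138
- 3×B + 2×E: length 23, value 129
- 3×B + 1×D + 1×E: length 25, value 128
Best: 140 score.

140 score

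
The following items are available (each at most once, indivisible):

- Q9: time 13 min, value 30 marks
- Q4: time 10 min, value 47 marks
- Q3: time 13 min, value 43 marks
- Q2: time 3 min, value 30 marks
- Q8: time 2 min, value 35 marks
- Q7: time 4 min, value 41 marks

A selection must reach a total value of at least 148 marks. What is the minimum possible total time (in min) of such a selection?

Subsets with value ≥ 148, sorted by total time:
- Q4+Q2+Q8+Q7: time 19, value 153
- Q3+Q2+Q8+Q7: time 22, value 149
- Q4+Q3+Q2+Q8: time 28, value 155
- Q4+Q3+Q8+Q7: time 29, value 166
Minimum time: 19 min.

19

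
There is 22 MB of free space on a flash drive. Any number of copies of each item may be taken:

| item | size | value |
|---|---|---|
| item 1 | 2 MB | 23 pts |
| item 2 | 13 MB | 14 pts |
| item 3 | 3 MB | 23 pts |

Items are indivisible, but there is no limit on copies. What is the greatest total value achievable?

Best value-per-unit is item 1 at 23/2, and filling with it alone uses size 11×2=22. No mix of the others beats 11×23 = 253.

253 pts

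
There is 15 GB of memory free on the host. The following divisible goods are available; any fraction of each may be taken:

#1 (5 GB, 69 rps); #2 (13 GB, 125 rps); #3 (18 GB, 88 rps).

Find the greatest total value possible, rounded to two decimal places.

165.15

Take in order of value per unit:
- #1 (69/5 per unit): all 5 → value 69, running total 69.00
- #2 (125/13 per unit): 10 of 13 → value 10×125/13 = 96.1538, running total 165.15
Total 165.15.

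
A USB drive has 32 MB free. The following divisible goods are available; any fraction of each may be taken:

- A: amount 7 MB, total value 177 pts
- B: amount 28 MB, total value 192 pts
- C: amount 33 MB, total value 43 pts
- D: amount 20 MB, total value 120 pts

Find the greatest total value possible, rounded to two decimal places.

Take in order of value per unit:
- A (177/7 per unit): all 7 → value 177, running total 177.00
- B (192/28 per unit): 25 of 28 → value 25×192/28 = 171.4286, running total 348.43
Total 348.43.

348.43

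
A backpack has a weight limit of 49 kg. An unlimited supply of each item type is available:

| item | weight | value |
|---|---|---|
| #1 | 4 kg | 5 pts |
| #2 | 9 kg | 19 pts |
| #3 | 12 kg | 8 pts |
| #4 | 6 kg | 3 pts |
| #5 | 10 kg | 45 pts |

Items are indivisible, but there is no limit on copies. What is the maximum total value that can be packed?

199 pts

Best value-per-unit is #5 at 45/10; filling with it alone gives 4×45 = 180.
Optimal mix: 1×#2 + 4×#5 → weight 49, value 199.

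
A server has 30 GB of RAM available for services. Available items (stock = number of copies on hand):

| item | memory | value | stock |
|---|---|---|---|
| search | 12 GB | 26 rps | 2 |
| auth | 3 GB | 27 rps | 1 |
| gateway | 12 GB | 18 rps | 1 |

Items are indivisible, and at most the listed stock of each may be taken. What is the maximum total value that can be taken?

Best selections within memory 30 and stock limits:
- 2×search + 1×auth: memory 27, value 79
- 1×search + 1×auth + 1×gateway: memory 27, value 71
- 1×search + 1×auth: memory 15, value 53
- 2×search: memory 24, value 52
Best: 79 rps.

79 rps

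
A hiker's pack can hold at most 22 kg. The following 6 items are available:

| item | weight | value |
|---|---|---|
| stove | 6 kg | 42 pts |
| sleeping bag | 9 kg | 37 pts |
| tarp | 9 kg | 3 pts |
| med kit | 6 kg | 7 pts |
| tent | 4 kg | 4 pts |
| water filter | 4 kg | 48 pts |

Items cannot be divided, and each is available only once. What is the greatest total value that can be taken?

127 pts

This is a 0/1 knapsack; check combinations near the capacity.
- stove+sleeping bag+water filter: weight 6+9+4=19, value 42+37+48=127
- stove+med kit+tent+water filter: weight 6+6+4+4=20, value 42+7+4+48=101
- stove+med kit+water filter: weight 6+6+4=16, value 42+7+48=97
Best: 127 pts.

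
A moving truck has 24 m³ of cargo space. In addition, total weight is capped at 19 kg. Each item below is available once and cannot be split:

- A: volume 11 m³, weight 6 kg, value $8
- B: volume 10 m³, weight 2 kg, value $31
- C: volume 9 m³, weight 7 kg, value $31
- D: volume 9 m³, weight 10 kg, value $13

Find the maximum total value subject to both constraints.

Feasible sets respecting both limits:
- B+C: volume 19, weight 9, value 62
- B+D: volume 19, weight 12, value 44
- C+D: volume 18, weight 17, value 44
Best: $62.

$62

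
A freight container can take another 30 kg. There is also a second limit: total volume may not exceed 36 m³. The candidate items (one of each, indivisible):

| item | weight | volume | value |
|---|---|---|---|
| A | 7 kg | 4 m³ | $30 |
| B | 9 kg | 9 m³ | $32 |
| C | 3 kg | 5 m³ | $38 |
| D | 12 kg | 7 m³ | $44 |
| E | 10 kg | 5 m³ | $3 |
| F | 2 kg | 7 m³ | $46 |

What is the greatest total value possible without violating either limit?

Feasible sets respecting both limits:
- B+C+D+F: weight 26, volume 28, value 160
- A+C+D+F: weight 24, volume 23, value 158
- A+B+D+F: weight 30, volume 27, value 152
Best: $160.

$160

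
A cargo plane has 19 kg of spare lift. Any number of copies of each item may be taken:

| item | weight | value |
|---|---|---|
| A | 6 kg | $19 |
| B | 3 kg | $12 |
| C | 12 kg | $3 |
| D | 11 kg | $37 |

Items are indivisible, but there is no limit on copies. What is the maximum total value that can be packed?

Best value-per-unit is B at 12/3, and filling with it alone uses weight 6×3=18. No mix of the others beats 6×12 = 72.

$72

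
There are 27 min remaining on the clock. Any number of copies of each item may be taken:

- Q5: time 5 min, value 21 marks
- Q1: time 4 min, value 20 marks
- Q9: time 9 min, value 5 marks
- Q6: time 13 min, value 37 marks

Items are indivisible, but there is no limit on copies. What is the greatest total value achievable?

Best value-per-unit is Q1 at 20/4; filling with it alone gives 6×20 = 120.
Optimal mix: 3×Q5 + 3×Q1 → time 27, value 123.

123 marks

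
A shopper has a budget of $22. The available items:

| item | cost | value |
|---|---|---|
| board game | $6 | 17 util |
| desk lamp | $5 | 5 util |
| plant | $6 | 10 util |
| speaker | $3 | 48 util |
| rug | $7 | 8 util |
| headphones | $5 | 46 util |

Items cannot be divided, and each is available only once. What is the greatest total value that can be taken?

This is a 0/1 knapsack; check combinations near the capacity.
- board game+plant+speaker+headphones: cost 6+6+3+5=20, value 17+10+48+46=121
- board game+speaker+rug+headphones: cost 6+3+7+5=21, value 17+48+8+46=119
- board game+desk lamp+speaker+headphones: cost 6+5+3+5=19, value 17+5+48+46=116
Best: 121 util.

121 util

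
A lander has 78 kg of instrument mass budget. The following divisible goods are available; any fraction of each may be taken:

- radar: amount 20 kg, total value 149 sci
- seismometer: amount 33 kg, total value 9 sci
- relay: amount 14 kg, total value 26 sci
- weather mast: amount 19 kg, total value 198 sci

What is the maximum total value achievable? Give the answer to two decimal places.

379.82

Take in order of value per unit:
- weather mast (198/19 per unit): all 19 → value 198, running total 198.00
- radar (149/20 per unit): all 20 → value 149, running total 347.00
- relay (26/14 per unit): all 14 → value 26, running total 373.00
- seismometer (9/33 per unit): 25 of 33 → value 25×9/33 = 6.8182, running total 379.82
Total 379.82.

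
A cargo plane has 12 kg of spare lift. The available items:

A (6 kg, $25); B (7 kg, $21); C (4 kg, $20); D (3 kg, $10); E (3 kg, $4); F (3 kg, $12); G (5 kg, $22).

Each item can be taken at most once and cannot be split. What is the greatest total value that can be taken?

Check high-value combinations within 12 kg:
- C+F+G: weight 4+3+5=12, value 20+12+22=54
- C+D+G: weight 4+3+5=12, value 20+10+22=52
- A+G: weight 6+5=11, value 25+22=47
Best: $54.

$54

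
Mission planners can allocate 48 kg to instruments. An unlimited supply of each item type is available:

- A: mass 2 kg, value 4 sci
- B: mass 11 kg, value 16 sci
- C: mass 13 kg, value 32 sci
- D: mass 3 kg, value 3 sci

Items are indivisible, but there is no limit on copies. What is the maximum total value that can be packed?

112 sci

Best value-per-unit is C at 32/13; filling with it alone gives 3×32 = 96.
Optimal mix: 4×A + 3×C → mass 47, value 112.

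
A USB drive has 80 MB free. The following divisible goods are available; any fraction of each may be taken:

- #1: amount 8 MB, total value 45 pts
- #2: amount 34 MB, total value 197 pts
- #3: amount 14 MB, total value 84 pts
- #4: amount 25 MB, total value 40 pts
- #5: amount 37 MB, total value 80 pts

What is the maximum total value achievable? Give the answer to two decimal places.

377.89

Take in order of value per unit:
- #3 (84/14 per unit): all 14 → value 84, running total 84.00
- #2 (197/34 per unit): all 34 → value 197, running total 281.00
- #1 (45/8 per unit): all 8 → value 45, running total 326.00
- #5 (80/37 per unit): 24 of 37 → value 24×80/37 = 51.8919, running total 377.89
Total 377.89.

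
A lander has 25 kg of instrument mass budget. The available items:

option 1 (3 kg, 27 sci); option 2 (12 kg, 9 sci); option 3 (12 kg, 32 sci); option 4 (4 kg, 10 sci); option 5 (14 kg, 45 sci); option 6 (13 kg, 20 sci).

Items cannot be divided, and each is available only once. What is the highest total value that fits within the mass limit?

82 sci

Check high-value combinations within 25 kg:
- option 1+option 4+option 5: mass 3+4+14=21, value 27+10+45=82
- option 1+option 5: mass 3+14=17, value 27+45=72
- option 1+option 3+option 4: mass 3+12+4=19, value 27+32+10=69
- option 1+option 3: mass 3+12=15, value 27+32=59
- option 1+option 4+option 6: mass 3+4+13=20, value 27+10+20=57
Best: 82 sci.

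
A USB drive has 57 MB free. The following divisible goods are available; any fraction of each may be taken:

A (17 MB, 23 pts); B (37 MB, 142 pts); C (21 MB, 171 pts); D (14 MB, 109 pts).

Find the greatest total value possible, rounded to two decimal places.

Take in order of value per unit:
- C (171/21 per unit): all 21 → value 171, running total 171.00
- D (109/14 per unit): all 14 → value 109, running total 280.00
- B (142/37 per unit): 22 of 37 → value 22×142/37 = 84.4324, running total 364.43
Total 364.43.

364.43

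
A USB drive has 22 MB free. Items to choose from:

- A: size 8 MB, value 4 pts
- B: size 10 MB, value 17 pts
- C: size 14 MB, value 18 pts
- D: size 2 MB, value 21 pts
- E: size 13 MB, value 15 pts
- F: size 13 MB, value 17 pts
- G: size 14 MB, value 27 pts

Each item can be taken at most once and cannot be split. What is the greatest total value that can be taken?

Check high-value combinations within 22 MB:
- D+G: size 2+14=16, value 21+27=48
- A+B+D: size 8+10+2=20, value 4+17+21=42
- C+D: size 14+2=16, value 18+21=39
Best: 48 pts.

48 pts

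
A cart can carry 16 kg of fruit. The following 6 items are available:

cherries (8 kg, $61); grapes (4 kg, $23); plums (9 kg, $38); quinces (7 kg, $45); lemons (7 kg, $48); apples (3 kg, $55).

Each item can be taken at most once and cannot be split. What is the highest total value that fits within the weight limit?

This is a 0/1 knapsack; check combinations near the capacity.
- cherries+grapes+apples: weight 8+4+3=15, value 61+23+55=139
- grapes+lemons+apples: weight 4+7+3=14, value 23+48+55=126
- grapes+quinces+apples: weight 4+7+3=14, value 23+45+55=123
- cherries+apples: weight 8+3=11, value 61+55=116
Best: $139.

$139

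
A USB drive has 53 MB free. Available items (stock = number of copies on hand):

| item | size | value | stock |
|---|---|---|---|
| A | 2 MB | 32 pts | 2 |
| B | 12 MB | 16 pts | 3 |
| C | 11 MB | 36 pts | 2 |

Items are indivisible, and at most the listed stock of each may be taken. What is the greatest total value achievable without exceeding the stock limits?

168 pts

Best selections within size 53 and stock limits:
- 2×A + 2×B + 2×C: size 50, value 168
- 2×A + 1×B + 2×C: size 38, value 152
- 2×A + 3×B + 1×C: size 51, value 148
Best: 168 pts.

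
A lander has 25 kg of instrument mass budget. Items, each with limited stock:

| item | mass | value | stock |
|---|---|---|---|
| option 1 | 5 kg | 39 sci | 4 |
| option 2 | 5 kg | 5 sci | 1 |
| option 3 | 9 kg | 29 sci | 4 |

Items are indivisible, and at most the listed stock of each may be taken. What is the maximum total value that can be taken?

161 sci

Best selections within mass 25 and stock limits:
- 4×option 1 + 1×option 2: mass 25, value 161
- 4×option 1: mass 20, value 156
- 3×option 1 + 1×option 3: mass 24, value 146
Best: 161 sci.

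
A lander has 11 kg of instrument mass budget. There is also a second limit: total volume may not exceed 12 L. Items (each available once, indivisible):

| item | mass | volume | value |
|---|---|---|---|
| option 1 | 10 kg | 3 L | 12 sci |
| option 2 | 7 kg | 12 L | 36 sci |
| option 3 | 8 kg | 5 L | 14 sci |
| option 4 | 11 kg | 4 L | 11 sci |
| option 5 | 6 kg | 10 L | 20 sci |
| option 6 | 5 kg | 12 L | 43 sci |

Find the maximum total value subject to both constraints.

Feasible sets respecting both limits:
- option 6: mass 5, volume 12, value 43
- option 2: mass 7, volume 12, value 36
- option 5: mass 6, volume 10, value 20
- option 3: mass 8, volume 5, value 14
Best: 43 sci.

43 sci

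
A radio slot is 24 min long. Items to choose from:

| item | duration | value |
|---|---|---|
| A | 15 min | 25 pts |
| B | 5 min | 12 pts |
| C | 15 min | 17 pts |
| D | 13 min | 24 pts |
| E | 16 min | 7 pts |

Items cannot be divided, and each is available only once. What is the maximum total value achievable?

37 pts

This is a 0/1 knapsack; check combinations near the capacity.
- A+B: duration 15+5=20, value 25+12=37
- B+D: duration 5+13=18, value 12+24=36
- B+C: duration 5+15=20, value 12+17=29
- A: duration 15, value 25
Best: 37 pts.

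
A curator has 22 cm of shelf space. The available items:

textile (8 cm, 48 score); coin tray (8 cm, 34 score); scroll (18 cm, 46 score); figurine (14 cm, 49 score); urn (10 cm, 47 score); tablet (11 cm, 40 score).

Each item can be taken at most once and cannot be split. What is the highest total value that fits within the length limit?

Check high-value combinations within 22 cm:
- textile+figurine: length 8+14=22, value 48+49=97
- textile+urn: length 8+10=18, value 48+47=95
- textile+tablet: length 8+11=19, value 48+40=88
- urn+tablet: length 10+11=21, value 47+40=87
- coin tray+figurine: length 8+14=22, value 34+49=83
Best: 97 score.

97 score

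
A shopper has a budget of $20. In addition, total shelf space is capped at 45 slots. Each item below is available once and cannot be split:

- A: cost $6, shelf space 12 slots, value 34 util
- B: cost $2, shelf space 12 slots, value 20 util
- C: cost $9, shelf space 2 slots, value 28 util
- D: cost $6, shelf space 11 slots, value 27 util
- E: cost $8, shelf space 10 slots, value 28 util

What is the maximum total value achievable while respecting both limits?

89 util

Feasible sets respecting both limits:
- A+D+E: cost 20, shelf space 33, value 89
- A+B+C: cost 17, shelf space 26, value 82
- A+B+E: cost 16, shelf space 34, value 82
- A+B+D: cost 14, shelf space 35, value 81
Best: 89 util.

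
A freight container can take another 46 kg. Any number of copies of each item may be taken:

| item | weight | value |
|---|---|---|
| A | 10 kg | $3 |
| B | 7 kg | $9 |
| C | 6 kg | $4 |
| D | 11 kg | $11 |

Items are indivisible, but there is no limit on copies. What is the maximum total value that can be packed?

$56

Best value-per-unit is B at 9/7; filling with it alone gives 6×9 = 54.
Optimal mix: 5×B + 1×D → weight 46, value 56.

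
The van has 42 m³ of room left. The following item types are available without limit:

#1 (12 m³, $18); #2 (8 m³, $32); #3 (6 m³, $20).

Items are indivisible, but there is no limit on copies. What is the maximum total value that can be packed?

Best value-per-unit is #2 at 32/8, and filling with it alone uses volume 5×8=40. No mix of the others beats 5×32 = 160.

$160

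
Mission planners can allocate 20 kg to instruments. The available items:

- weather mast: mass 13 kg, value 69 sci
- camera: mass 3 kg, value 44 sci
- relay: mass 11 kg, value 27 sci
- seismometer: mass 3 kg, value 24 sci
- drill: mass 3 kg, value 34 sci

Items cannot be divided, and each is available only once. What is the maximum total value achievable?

This is a 0/1 knapsack; check combinations near the capacity.
- weather mast+camera+drill: mass 13+3+3=19, value 69+44+34=147
- weather mast+camera+seismometer: mass 13+3+3=19, value 69+44+24=137
- camera+relay+seismometer+drill: mass 3+11+3+3=20, value 44+27+24+34=129
Best: 147 sci.

147 sci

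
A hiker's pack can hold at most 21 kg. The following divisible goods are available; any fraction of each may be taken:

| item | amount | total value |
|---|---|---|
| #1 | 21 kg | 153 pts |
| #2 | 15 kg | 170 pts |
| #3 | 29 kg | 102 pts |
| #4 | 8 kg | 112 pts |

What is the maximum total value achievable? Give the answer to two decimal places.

259.33

Take in order of value per unit:
- #4 (112/8 per unit): all 8 → value 112, running total 112.00
- #2 (170/15 per unit): 13 of 15 → value 13×170/15 = 147.3333, running total 259.33
Total 259.33.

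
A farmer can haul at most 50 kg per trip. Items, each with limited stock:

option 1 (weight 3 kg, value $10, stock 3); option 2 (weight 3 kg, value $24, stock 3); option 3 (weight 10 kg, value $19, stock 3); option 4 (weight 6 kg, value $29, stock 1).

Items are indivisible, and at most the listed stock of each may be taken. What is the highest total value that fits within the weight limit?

$169

Best selections within weight 50 and stock limits:
- 3×option 1 + 3×option 2 + 2×option 3 + 1×option 4: weight 44, value 169
- 1×option 1 + 3×option 2 + 3×option 3 + 1×option 4: weight 48, value 168
- 2×option 1 + 3×option 2 + 2×option 3 + 1×option 4: weight 41, value 159
- 3×option 1 + 3×option 2 + 3×option 3: weight 48, value 159
Best: $169.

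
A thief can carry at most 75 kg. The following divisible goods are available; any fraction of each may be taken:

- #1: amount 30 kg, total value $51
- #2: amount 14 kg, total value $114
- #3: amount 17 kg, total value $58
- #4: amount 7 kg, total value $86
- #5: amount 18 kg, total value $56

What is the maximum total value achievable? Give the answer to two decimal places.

Take in order of value per unit:
- #4 (86/7 per unit): all 7 → value 86, running total 86.00
- #2 (114/14 per unit): all 14 → value 114, running total 200.00
- #3 (58/17 per unit): all 17 → value 58, running total 258.00
- #5 (56/18 per unit): all 18 → value 56, running total 314.00
- #1 (51/30 per unit): 19 of 30 → value 19×51/30 = 32.3000, running total 346.30
Total 346.30.

346.30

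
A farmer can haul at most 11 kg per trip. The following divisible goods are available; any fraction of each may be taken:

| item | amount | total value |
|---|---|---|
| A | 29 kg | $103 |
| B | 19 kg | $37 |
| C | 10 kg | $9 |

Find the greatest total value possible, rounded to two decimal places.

39.07

Take in order of value per unit:
- A (103/29 per unit): 11 of 29 → value 11×103/29 = 39.0690, running total 39.07
Total 39.07.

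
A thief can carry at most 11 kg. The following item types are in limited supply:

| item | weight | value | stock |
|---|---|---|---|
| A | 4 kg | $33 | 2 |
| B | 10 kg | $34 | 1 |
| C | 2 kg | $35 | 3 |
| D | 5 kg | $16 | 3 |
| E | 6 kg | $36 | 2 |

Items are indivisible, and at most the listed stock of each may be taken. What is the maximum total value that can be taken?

Top feasible selections:
- 1×A + 3×C: weight 10, value 138
- 3×C + 1×D: weight 11, value 121
Best: $138.

$138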